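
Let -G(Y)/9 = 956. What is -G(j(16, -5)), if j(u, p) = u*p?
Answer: 8604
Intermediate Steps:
j(u, p) = p*u
G(Y) = -8604 (G(Y) = -9*956 = -8604)
-G(j(16, -5)) = -1*(-8604) = 8604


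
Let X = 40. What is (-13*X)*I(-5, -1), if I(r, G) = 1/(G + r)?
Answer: 260/3 ≈ 86.667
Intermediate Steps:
(-13*X)*I(-5, -1) = (-13*40)/(-1 - 5) = -520/(-6) = -520*(-⅙) = 260/3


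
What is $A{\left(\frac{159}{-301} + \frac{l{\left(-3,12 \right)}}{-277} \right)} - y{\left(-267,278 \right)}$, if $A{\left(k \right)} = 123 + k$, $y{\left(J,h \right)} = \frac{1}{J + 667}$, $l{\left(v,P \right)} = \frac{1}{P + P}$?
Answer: $\frac{12253328419}{100052400} \approx 122.47$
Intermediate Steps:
$l{\left(v,P \right)} = \frac{1}{2 P}$
$y{\left(J,h \right)} = \frac{1}{667 + J}$
$A{\left(\frac{159}{-301} + \frac{l{\left(-3,12 \right)}}{-277} \right)} - y{\left(-267,278 \right)} = \left(123 + \left(\frac{159}{-301} + \frac{\frac{1}{2} \cdot \frac{1}{12}}{-277}\right)\right) - \frac{1}{667 - 267} = \left(123 + \left(159 \left(- \frac{1}{301}\right) + \frac{1}{2} \cdot \frac{1}{12} \left(- \frac{1}{277}\right)\right)\right) - \frac{1}{400} = \left(123 + \left(- \frac{159}{301} + \frac{1}{24} \left(- \frac{1}{277}\right)\right)\right) - \frac{1}{400} = \left(123 - \frac{1057333}{2001048}\right) - \frac{1}{400} = \frac{245071571}{2001048} - \frac{1}{400} = \frac{12253328419}{100052400}$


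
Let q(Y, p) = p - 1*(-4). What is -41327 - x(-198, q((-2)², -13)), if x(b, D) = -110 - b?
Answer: -41415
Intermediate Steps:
q(Y, p) = 4 + p (q(Y, p) = p + 4 = 4 + p)
-41327 - x(-198, q((-2)², -13)) = -41327 - (-110 - 1*(-198)) = -41327 - (-110 + 198) = -41327 - 1*88 = -41327 - 88 = -41415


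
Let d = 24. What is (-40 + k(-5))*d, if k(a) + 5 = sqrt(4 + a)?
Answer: -1080 + 24*I ≈ -1080.0 + 24.0*I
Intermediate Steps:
k(a) = -5 + sqrt(4 + a)
(-40 + k(-5))*d = (-40 + (-5 + sqrt(4 - 5)))*24 = (-40 + (-5 + sqrt(-1)))*24 = (-40 + (-5 + I))*24 = (-45 + I)*24 = -1080 + 24*I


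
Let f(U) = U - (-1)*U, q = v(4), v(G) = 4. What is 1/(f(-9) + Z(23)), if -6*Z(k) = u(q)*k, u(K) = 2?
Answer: -3/77 ≈ -0.038961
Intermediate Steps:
q = 4
Z(k) = -k/3
f(U) = 2*U (f(U) = U + U = 2*U)
1/(f(-9) + Z(23)) = 1/(2*(-9) - ⅓*23) = 1/(-18 - 23/3) = 1/(-77/3) = -3/77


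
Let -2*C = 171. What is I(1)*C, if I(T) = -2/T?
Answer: 171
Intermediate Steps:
C = -171/2 (C = -½*171 = -171/2 ≈ -85.500)
I(1)*C = -2/1*(-171/2) = -2*1*(-171/2) = -2*(-171/2) = 171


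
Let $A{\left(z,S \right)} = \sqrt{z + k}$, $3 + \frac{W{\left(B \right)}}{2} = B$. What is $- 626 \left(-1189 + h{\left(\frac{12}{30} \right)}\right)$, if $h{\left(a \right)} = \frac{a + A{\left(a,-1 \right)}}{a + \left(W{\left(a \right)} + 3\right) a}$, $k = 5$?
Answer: $\frac{2234507}{3} + \frac{1565 \sqrt{15}}{2} \approx 7.4787 \cdot 10^{5}$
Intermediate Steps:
$W{\left(B \right)} = -6 + 2 B$
$A{\left(z,S \right)} = \sqrt{5 + z}$ ($A{\left(z,S \right)} = \sqrt{z + 5} = \sqrt{5 + z}$)
$h{\left(a \right)} = \frac{a + \sqrt{5 + a}}{a + a \left(-3 + 2 a\right)}$ ($h{\left(a \right)} = \frac{a + \sqrt{5 + a}}{a + \left(\left(-6 + 2 a\right) + 3\right) a} = \frac{a + \sqrt{5 + a}}{a + \left(-3 + 2 a\right) a} = \frac{a + \sqrt{5 + a}}{a + a \left(-3 + 2 a\right)}$)
$- 626 \left(-1189 + h{\left(\frac{12}{30} \right)}\right) = - 626 \left(-1189 + \frac{\frac{12}{30} + \sqrt{5 + \frac{12}{30}}}{2 \cdot \frac{12}{30} \left(-1 + \frac{12}{30}\right)}\right) = - 626 \left(-1189 + \frac{12 \cdot \frac{1}{30} + \sqrt{5 + 12 \cdot \frac{1}{30}}}{2 \cdot 12 \cdot \frac{1}{30} \left(-1 + 12 \cdot \frac{1}{30}\right)}\right) = - 626 \left(-1189 + \frac{\frac{2}{5} + \sqrt{5 + \frac{2}{5}}}{2 \cdot \frac{2}{5} \left(-1 + \frac{2}{5}\right)}\right) = - 626 \left(-1189 + \frac{1}{2} \cdot \frac{5}{2} \frac{1}{- \frac{3}{5}} \left(\frac{2}{5} + \sqrt{\frac{27}{5}}\right)\right) = - 626 \left(-1189 + \frac{1}{2} \cdot \frac{5}{2} \left(- \frac{5}{3}\right) \left(\frac{2}{5} + \frac{3 \sqrt{15}}{5}\right)\right) = - 626 \left(-1189 - \left(\frac{5}{6} + \frac{5 \sqrt{15}}{4}\right)\right) = - 626 \left(- \frac{7139}{6} - \frac{5 \sqrt{15}}{4}\right) = \frac{2234507}{3} + \frac{1565 \sqrt{15}}{2}$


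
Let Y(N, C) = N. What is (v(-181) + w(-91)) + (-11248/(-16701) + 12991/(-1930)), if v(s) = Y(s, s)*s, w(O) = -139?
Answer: 55331967811/1696470 ≈ 32616.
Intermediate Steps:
v(s) = s² (v(s) = s*s = s²)
(v(-181) + w(-91)) + (-11248/(-16701) + 12991/(-1930)) = ((-181)² - 139) + (-11248/(-16701) + 12991/(-1930)) = (32761 - 139) + (-11248*(-1/16701) + 12991*(-1/1930)) = 32622 + (592/879 - 12991/1930) = 32622 - 10276529/1696470 = 55331967811/1696470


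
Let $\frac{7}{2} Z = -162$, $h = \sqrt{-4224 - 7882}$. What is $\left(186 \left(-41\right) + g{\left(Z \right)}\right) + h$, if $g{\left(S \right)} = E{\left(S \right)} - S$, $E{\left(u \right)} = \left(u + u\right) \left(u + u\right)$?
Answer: $\frac{48498}{49} + i \sqrt{12106} \approx 989.75 + 110.03 i$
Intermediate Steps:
$E{\left(u \right)} = 4 u^{2}$ ($E{\left(u \right)} = 2 u 2 u = 4 u^{2}$)
$h = i \sqrt{12106}$ ($h = \sqrt{-12106} = i \sqrt{12106} \approx 110.03 i$)
$Z = - \frac{324}{7}$ ($Z = \frac{2}{7} \left(-162\right) = - \frac{324}{7} \approx -46.286$)
$g{\left(S \right)} = - S + 4 S^{2}$ ($g{\left(S \right)} = 4 S^{2} - S = - S + 4 S^{2}$)
$\left(186 \left(-41\right) + g{\left(Z \right)}\right) + h = \left(186 \left(-41\right) - \frac{324 \left(-1 + 4 \left(- \frac{324}{7}\right)\right)}{7}\right) + i \sqrt{12106} = \left(-7626 - \frac{324 \left(-1 - \frac{1296}{7}\right)}{7}\right) + i \sqrt{12106} = \left(-7626 - - \frac{422172}{49}\right) + i \sqrt{12106} = \left(-7626 + \frac{422172}{49}\right) + i \sqrt{12106} = \frac{48498}{49} + i \sqrt{12106}$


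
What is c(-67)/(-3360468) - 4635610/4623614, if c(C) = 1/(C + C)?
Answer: -1043713875075353/1041012961720584 ≈ -1.0026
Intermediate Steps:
c(C) = 1/(2*C)
c(-67)/(-3360468) - 4635610/4623614 = ((½)/(-67))/(-3360468) - 4635610/4623614 = ((½)*(-1/67))*(-1/3360468) - 4635610*1/4623614 = -1/134*(-1/3360468) - 2317805/2311807 = 1/450302712 - 2317805/2311807 = -1043713875075353/1041012961720584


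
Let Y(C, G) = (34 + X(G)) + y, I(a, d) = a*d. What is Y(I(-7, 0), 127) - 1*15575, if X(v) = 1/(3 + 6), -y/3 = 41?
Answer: -140975/9 ≈ -15664.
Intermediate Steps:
y = -123 (y = -3*41 = -123)
X(v) = ⅑ (X(v) = 1/9 = ⅑)
Y(C, G) = -800/9 (Y(C, G) = (34 + ⅑) - 123 = 307/9 - 123 = -800/9)
Y(I(-7, 0), 127) - 1*15575 = -800/9 - 1*15575 = -800/9 - 15575 = -140975/9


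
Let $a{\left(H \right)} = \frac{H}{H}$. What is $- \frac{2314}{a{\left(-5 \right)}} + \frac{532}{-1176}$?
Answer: $- \frac{97207}{42} \approx -2314.5$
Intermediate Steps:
$a{\left(H \right)} = 1$
$- \frac{2314}{a{\left(-5 \right)}} + \frac{532}{-1176} = - \frac{2314}{1} + \frac{532}{-1176} = \left(-2314\right) 1 + 532 \left(- \frac{1}{1176}\right) = -2314 - \frac{19}{42} = - \frac{97207}{42}$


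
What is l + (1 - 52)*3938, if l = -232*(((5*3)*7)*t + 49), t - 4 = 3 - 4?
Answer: -285286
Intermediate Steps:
t = 3 (t = 4 + (3 - 4) = 4 - 1 = 3)
l = -84448 (l = -232*(((5*3)*7)*3 + 49) = -232*((15*7)*3 + 49) = -232*(105*3 + 49) = -232*(315 + 49) = -232*364 = -84448)
l + (1 - 52)*3938 = -84448 + (1 - 52)*3938 = -84448 - 51*3938 = -84448 - 200838 = -285286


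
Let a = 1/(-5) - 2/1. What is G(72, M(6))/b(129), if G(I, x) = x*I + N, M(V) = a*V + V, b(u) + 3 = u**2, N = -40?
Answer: -1396/41595 ≈ -0.033562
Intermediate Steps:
b(u) = -3 + u**2
a = -11/5 (a = 1*(-1/5) - 2*1 = -1/5 - 2 = -11/5 ≈ -2.2000)
M(V) = -6*V/5 (M(V) = -11*V/5 + V = -6*V/5)
G(I, x) = -40 + I*x (G(I, x) = x*I - 40 = I*x - 40 = -40 + I*x)
G(72, M(6))/b(129) = (-40 + 72*(-6/5*6))/(-3 + 129**2) = (-40 + 72*(-36/5))/(-3 + 16641) = (-40 - 2592/5)/16638 = -2792/5*1/16638 = -1396/41595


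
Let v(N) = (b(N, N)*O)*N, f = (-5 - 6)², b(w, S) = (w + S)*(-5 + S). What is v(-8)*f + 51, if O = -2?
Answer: 402739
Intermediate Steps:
b(w, S) = (-5 + S)*(S + w) (b(w, S) = (S + w)*(-5 + S) = (-5 + S)*(S + w))
f = 121 (f = (-11)² = 121)
v(N) = N*(-4*N² + 20*N) (v(N) = ((N² - 5*N - 5*N + N*N)*(-2))*N = ((N² - 5*N - 5*N + N²)*(-2))*N = ((-10*N + 2*N²)*(-2))*N = (-4*N² + 20*N)*N = N*(-4*N² + 20*N))
v(-8)*f + 51 = (4*(-8)²*(5 - 1*(-8)))*121 + 51 = (4*64*(5 + 8))*121 + 51 = (4*64*13)*121 + 51 = 3328*121 + 51 = 402688 + 51 = 402739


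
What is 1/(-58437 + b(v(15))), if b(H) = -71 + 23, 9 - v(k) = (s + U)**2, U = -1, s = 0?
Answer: -1/58485 ≈ -1.7098e-5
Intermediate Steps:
v(k) = 8 (v(k) = 9 - (0 - 1)**2 = 9 - 1*(-1)**2 = 9 - 1*1 = 9 - 1 = 8)
b(H) = -48
1/(-58437 + b(v(15))) = 1/(-58437 - 48) = 1/(-58485) = -1/58485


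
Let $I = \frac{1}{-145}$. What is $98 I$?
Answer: $- \frac{98}{145} \approx -0.67586$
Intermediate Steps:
$I = - \frac{1}{145} \approx -0.0068966$
$98 I = 98 \left(- \frac{1}{145}\right) = - \frac{98}{145}$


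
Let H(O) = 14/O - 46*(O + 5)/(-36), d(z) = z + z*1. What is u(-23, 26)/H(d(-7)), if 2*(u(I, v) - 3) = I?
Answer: 17/25 ≈ 0.68000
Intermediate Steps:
u(I, v) = 3 + I/2
d(z) = 2*z (d(z) = z + z = 2*z)
H(O) = 115/18 + 14/O + 23*O/18 (H(O) = 14/O - 46*(5 + O)*(-1/36) = 14/O + (-230 - 46*O)*(-1/36) = 14/O + (115/18 + 23*O/18) = 115/18 + 14/O + 23*O/18)
u(-23, 26)/H(d(-7)) = (3 + (½)*(-23))/(((252 + 23*(2*(-7))*(5 + 2*(-7)))/(18*((2*(-7)))))) = (3 - 23/2)/(((1/18)*(252 + 23*(-14)*(5 - 14))/(-14))) = -17*(-252/(252 + 23*(-14)*(-9)))/2 = -17*(-252/(252 + 2898))/2 = -17/(2*((1/18)*(-1/14)*3150)) = -17/(2*(-25/2)) = -17/2*(-2/25) = 17/25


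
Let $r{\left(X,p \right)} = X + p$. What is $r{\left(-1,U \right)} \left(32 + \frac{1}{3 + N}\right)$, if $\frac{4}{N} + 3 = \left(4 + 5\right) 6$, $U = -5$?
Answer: $- \frac{30450}{157} \approx -193.95$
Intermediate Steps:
$N = \frac{4}{51}$ ($N = \frac{4}{-3 + \left(4 + 5\right) 6} = \frac{4}{-3 + 9 \cdot 6} = \frac{4}{-3 + 54} = \frac{4}{51} \approx 0.078431$)
$r{\left(-1,U \right)} \left(32 + \frac{1}{3 + N}\right) = \left(-1 - 5\right) \left(32 + \frac{1}{3 + \frac{4}{51}}\right) = - 6 \left(32 + \frac{1}{\frac{157}{51}}\right) = - 6 \left(32 + \frac{51}{157}\right) = \left(-6\right) \frac{5075}{157} = - \frac{30450}{157}$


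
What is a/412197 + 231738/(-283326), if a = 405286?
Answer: 3217725475/19464354537 ≈ 0.16531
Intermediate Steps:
a/412197 + 231738/(-283326) = 405286/412197 + 231738/(-283326) = 405286*(1/412197) + 231738*(-1/283326) = 405286/412197 - 38623/47221 = 3217725475/19464354537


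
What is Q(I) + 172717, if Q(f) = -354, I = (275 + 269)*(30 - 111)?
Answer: 172363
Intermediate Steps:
I = -44064 (I = 544*(-81) = -44064)
Q(I) + 172717 = -354 + 172717 = 172363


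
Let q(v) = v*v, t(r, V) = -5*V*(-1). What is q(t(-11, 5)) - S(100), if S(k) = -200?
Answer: 825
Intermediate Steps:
t(r, V) = 5*V
q(v) = v**2
q(t(-11, 5)) - S(100) = (5*5)**2 - 1*(-200) = 25**2 + 200 = 625 + 200 = 825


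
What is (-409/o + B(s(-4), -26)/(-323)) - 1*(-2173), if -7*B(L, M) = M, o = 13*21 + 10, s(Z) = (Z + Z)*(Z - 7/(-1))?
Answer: 1389490192/639863 ≈ 2171.5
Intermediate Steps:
s(Z) = 2*Z*(7 + Z) (s(Z) = (2*Z)*(Z - 7*(-1)) = (2*Z)*(Z + 7) = (2*Z)*(7 + Z) = 2*Z*(7 + Z))
o = 283 (o = 273 + 10 = 283)
B(L, M) = -M/7
(-409/o + B(s(-4), -26)/(-323)) - 1*(-2173) = (-409/283 - ⅐*(-26)/(-323)) - 1*(-2173) = (-409*1/283 + (26/7)*(-1/323)) + 2173 = (-409/283 - 26/2261) + 2173 = -932107/639863 + 2173 = 1389490192/639863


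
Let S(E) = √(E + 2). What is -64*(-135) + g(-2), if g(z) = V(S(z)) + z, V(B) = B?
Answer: 8638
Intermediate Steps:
S(E) = √(2 + E)
g(z) = z + √(2 + z) (g(z) = √(2 + z) + z = z + √(2 + z))
-64*(-135) + g(-2) = -64*(-135) + (-2 + √(2 - 2)) = 8640 + (-2 + √0) = 8640 + (-2 + 0) = 8640 - 2 = 8638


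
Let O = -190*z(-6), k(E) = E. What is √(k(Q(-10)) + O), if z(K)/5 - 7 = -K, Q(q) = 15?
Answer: I*√12335 ≈ 111.06*I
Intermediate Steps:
z(K) = 35 - 5*K (z(K) = 35 + 5*(-K) = 35 - 5*K)
O = -12350 (O = -190*(35 - 5*(-6)) = -190*(35 + 30) = -190*65 = -12350)
√(k(Q(-10)) + O) = √(15 - 12350) = √(-12335) = I*√12335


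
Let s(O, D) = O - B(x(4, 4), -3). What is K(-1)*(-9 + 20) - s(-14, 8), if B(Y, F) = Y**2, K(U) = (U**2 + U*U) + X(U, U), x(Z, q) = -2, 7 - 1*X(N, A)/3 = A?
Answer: 304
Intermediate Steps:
X(N, A) = 21 - 3*A
K(U) = 21 - 3*U + 2*U**2 (K(U) = (U**2 + U*U) + (21 - 3*U) = (U**2 + U**2) + (21 - 3*U) = 2*U**2 + (21 - 3*U) = 21 - 3*U + 2*U**2)
s(O, D) = -4 + O (s(O, D) = O - 1*(-2)**2 = O - 1*4 = O - 4 = -4 + O)
K(-1)*(-9 + 20) - s(-14, 8) = (21 - 3*(-1) + 2*(-1)**2)*(-9 + 20) - (-4 - 14) = (21 + 3 + 2*1)*11 - 1*(-18) = (21 + 3 + 2)*11 + 18 = 26*11 + 18 = 286 + 18 = 304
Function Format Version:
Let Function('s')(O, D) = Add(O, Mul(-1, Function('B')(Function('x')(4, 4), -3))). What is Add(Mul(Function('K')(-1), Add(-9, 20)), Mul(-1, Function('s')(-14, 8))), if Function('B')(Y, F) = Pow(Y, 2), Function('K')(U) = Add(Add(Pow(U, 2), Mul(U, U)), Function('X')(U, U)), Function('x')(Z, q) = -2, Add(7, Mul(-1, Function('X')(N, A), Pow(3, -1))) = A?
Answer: 304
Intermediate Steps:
Function('X')(N, A) = Add(21, Mul(-3, A))
Function('K')(U) = Add(21, Mul(-3, U), Mul(2, Pow(U, 2))) (Function('K')(U) = Add(Add(Pow(U, 2), Mul(U, U)), Add(21, Mul(-3, U))) = Add(Add(Pow(U, 2), Pow(U, 2)), Add(21, Mul(-3, U))) = Add(Mul(2, Pow(U, 2)), Add(21, Mul(-3, U))) = Add(21, Mul(-3, U), Mul(2, Pow(U, 2))))
Function('s')(O, D) = Add(-4, O) (Function('s')(O, D) = Add(O, Mul(-1, Pow(-2, 2))) = Add(O, Mul(-1, 4)) = Add(O, -4) = Add(-4, O))
Add(Mul(Function('K')(-1), Add(-9, 20)), Mul(-1, Function('s')(-14, 8))) = Add(Mul(Add(21, Mul(-3, -1), Mul(2, Pow(-1, 2))), Add(-9, 20)), Mul(-1, Add(-4, -14))) = Add(Mul(Add(21, 3, Mul(2, 1)), 11), Mul(-1, -18)) = Add(Mul(Add(21, 3, 2), 11), 18) = Add(Mul(26, 11), 18) = Add(286, 18) = 304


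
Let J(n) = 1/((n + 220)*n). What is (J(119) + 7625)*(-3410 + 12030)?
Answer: 2651513086120/40341 ≈ 6.5727e+7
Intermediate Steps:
J(n) = 1/(n*(220 + n)) (J(n) = 1/((220 + n)*n) = 1/(n*(220 + n)))
(J(119) + 7625)*(-3410 + 12030) = (1/(119*(220 + 119)) + 7625)*(-3410 + 12030) = ((1/119)/339 + 7625)*8620 = ((1/119)*(1/339) + 7625)*8620 = (1/40341 + 7625)*8620 = (307600126/40341)*8620 = 2651513086120/40341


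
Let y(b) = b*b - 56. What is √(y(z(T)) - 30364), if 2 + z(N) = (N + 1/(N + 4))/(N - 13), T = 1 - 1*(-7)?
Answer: I*√109464911/60 ≈ 174.38*I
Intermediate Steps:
T = 8 (T = 1 + 7 = 8)
z(N) = -2 + (N + 1/(4 + N))/(-13 + N) (z(N) = -2 + (N + 1/(N + 4))/(N - 13) = -2 + (N + 1/(4 + N))/(-13 + N))
y(b) = -56 + b² (y(b) = b² - 56 = -56 + b²)
√(y(z(T)) - 30364) = √((-56 + ((-105 + 8² - 22*8)/(52 - 1*8² + 9*8))²) - 30364) = √((-56 + ((-105 + 64 - 176)/(52 - 1*64 + 72))²) - 30364) = √((-56 + (-217/(52 - 64 + 72))²) - 30364) = √((-56 + (-217/60)²) - 30364) = √((-56 + 47089/3600) - 30364) = √(-154511/3600 - 30364) = √(-109464911/3600) = I*√109464911/60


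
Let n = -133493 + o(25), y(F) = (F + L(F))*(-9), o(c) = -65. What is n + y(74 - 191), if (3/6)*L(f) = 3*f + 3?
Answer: -126241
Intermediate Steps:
L(f) = 6 + 6*f (L(f) = 2*(3*f + 3) = 2*(3 + 3*f) = 6 + 6*f)
y(F) = -54 - 63*F (y(F) = (F + (6 + 6*F))*(-9) = (6 + 7*F)*(-9) = -54 - 63*F)
n = -133558 (n = -133493 - 65 = -133558)
n + y(74 - 191) = -133558 + (-54 - 63*(74 - 191)) = -133558 + (-54 - 63*(-117)) = -133558 + (-54 + 7371) = -133558 + 7317 = -126241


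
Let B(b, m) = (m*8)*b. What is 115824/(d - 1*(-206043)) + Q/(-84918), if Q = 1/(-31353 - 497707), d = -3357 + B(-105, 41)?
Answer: 289088448846787/419930024546760 ≈ 0.68842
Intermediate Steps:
B(b, m) = 8*b*m (B(b, m) = (8*m)*b = 8*b*m)
d = -37797 (d = -3357 + 8*(-105)*41 = -3357 - 34440 = -37797)
Q = -1/529060 (Q = 1/(-529060) = -1/529060 ≈ -1.8901e-6)
115824/(d - 1*(-206043)) + Q/(-84918) = 115824/(-37797 - 1*(-206043)) - 1/529060/(-84918) = 115824/(-37797 + 206043) - 1/529060*(-1/84918) = 115824/168246 + 1/44926717080 = 115824*(1/168246) + 1/44926717080 = 19304/28041 + 1/44926717080 = 289088448846787/419930024546760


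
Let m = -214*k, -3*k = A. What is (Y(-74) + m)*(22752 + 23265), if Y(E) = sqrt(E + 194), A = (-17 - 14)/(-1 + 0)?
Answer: 101758926 + 92034*sqrt(30) ≈ 1.0226e+8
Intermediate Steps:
A = 31 (A = -31/(-1) = -31*(-1) = 31)
k = -31/3 (k = -1/3*31 = -31/3 ≈ -10.333)
Y(E) = sqrt(194 + E)
m = 6634/3 (m = -214*(-31/3) = 6634/3 ≈ 2211.3)
(Y(-74) + m)*(22752 + 23265) = (sqrt(194 - 74) + 6634/3)*(22752 + 23265) = (sqrt(120) + 6634/3)*46017 = (2*sqrt(30) + 6634/3)*46017 = (6634/3 + 2*sqrt(30))*46017 = 101758926 + 92034*sqrt(30)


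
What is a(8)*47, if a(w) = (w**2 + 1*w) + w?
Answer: 3760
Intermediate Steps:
a(w) = w**2 + 2*w (a(w) = (w**2 + w) + w = (w + w**2) + w = w**2 + 2*w)
a(8)*47 = (8*(2 + 8))*47 = (8*10)*47 = 80*47 = 3760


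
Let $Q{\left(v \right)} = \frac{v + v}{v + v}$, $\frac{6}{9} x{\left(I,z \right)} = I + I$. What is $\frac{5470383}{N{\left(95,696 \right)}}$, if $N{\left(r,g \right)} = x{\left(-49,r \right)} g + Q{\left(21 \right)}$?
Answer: $- \frac{5470383}{102311} \approx -53.468$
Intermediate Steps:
$x{\left(I,z \right)} = 3 I$ ($x{\left(I,z \right)} = \frac{3 \left(I + I\right)}{2} = \frac{3 \cdot 2 I}{2} = 3 I$)
$Q{\left(v \right)} = 1$ ($Q{\left(v \right)} = \frac{2 v}{2 v} = 2 v \frac{1}{2 v} = 1$)
$N{\left(r,g \right)} = 1 - 147 g$ ($N{\left(r,g \right)} = 3 \left(-49\right) g + 1 = - 147 g + 1 = 1 - 147 g$)
$\frac{5470383}{N{\left(95,696 \right)}} = \frac{5470383}{1 - 102312} = \frac{5470383}{-102311} = 5470383 \left(- \frac{1}{102311}\right) = - \frac{5470383}{102311}$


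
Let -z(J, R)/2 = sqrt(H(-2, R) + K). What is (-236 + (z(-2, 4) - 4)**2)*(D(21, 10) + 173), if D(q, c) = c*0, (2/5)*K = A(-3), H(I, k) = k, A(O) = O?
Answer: -40482 + 1384*I*sqrt(14) ≈ -40482.0 + 5178.5*I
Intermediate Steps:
K = -15/2 (K = (5/2)*(-3) = -15/2 ≈ -7.5000)
D(q, c) = 0
z(J, R) = -2*sqrt(-15/2 + R) (z(J, R) = -2*sqrt(R - 15/2) = -2*sqrt(-15/2 + R))
(-236 + (z(-2, 4) - 4)**2)*(D(21, 10) + 173) = (-236 + (-sqrt(-30 + 4*4) - 4)**2)*(0 + 173) = (-236 + (-sqrt(-30 + 16) - 4)**2)*173 = (-236 + (-sqrt(-14) - 4)**2)*173 = (-236 + (-I*sqrt(14) - 4)**2)*173 = (-236 + (-4 - I*sqrt(14))**2)*173 = -40828 + 173*(-4 - I*sqrt(14))**2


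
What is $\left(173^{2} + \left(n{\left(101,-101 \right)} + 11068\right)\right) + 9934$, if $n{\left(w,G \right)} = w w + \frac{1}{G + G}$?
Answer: $\frac{12348663}{202} \approx 61132.0$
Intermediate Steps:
$n{\left(w,G \right)} = w^{2} + \frac{1}{2 G}$
$\left(173^{2} + \left(n{\left(101,-101 \right)} + 11068\right)\right) + 9934 = \left(173^{2} + \left(\left(101^{2} + \frac{1}{2 \left(-101\right)}\right) + 11068\right)\right) + 9934 = \left(29929 + \left(\left(10201 + \frac{1}{2} \left(- \frac{1}{101}\right)\right) + 11068\right)\right) + 9934 = \left(29929 + \left(\left(10201 - \frac{1}{202}\right) + 11068\right)\right) + 9934 = \left(29929 + \left(\frac{2060601}{202} + 11068\right)\right) + 9934 = \left(29929 + \frac{4296337}{202}\right) + 9934 = \frac{10341995}{202} + 9934 = \frac{12348663}{202}$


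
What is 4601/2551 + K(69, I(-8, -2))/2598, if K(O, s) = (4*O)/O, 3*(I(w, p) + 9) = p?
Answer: 5981801/3313749 ≈ 1.8051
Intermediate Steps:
I(w, p) = -9 + p/3
K(O, s) = 4
4601/2551 + K(69, I(-8, -2))/2598 = 4601/2551 + 4/2598 = 4601*(1/2551) + 4*(1/2598) = 4601/2551 + 2/1299 = 5981801/3313749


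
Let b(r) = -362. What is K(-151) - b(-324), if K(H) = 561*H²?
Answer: 12791723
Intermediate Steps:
K(-151) - b(-324) = 561*(-151)² - 1*(-362) = 561*22801 + 362 = 12791361 + 362 = 12791723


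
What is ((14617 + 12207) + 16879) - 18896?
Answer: 24807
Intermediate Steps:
((14617 + 12207) + 16879) - 18896 = (26824 + 16879) - 18896 = 43703 - 18896 = 24807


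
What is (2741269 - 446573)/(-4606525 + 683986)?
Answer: -2294696/3922539 ≈ -0.58500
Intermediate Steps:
(2741269 - 446573)/(-4606525 + 683986) = 2294696/(-3922539) = 2294696*(-1/3922539) = -2294696/3922539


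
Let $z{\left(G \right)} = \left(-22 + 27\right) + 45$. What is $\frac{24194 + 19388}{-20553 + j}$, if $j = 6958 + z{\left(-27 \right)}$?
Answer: $- \frac{6226}{1935} \approx -3.2176$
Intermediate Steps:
$z{\left(G \right)} = 50$ ($z{\left(G \right)} = 5 + 45 = 50$)
$j = 7008$ ($j = 6958 + 50 = 7008$)
$\frac{24194 + 19388}{-20553 + j} = \frac{24194 + 19388}{-20553 + 7008} = \frac{43582}{-13545} = 43582 \left(- \frac{1}{13545}\right) = - \frac{6226}{1935}$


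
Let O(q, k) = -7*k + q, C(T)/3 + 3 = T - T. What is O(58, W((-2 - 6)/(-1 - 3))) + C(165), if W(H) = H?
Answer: 35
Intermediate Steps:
C(T) = -9 (C(T) = -9 + 3*(T - T) = -9 + 3*0 = -9 + 0 = -9)
O(q, k) = q - 7*k
O(58, W((-2 - 6)/(-1 - 3))) + C(165) = (58 - 7*(-2 - 6)/(-1 - 3)) - 9 = (58 - (-56)/(-4)) - 9 = (58 - (-56)*(-1)/4) - 9 = (58 - 7*2) - 9 = (58 - 14) - 9 = 44 - 9 = 35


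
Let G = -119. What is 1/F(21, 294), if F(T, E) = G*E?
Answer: -1/34986 ≈ -2.8583e-5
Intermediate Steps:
F(T, E) = -119*E
1/F(21, 294) = 1/(-119*294) = 1/(-34986) = -1/34986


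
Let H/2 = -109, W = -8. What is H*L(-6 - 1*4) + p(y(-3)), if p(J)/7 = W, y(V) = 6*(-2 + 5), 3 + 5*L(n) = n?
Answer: 2554/5 ≈ 510.80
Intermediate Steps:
L(n) = -⅗ + n/5
H = -218 (H = 2*(-109) = -218)
y(V) = 18 (y(V) = 6*3 = 18)
p(J) = -56 (p(J) = 7*(-8) = -56)
H*L(-6 - 1*4) + p(y(-3)) = -218*(-⅗ + (-6 - 1*4)/5) - 56 = -218*(-⅗ + (-6 - 4)/5) - 56 = -218*(-⅗ + (⅕)*(-10)) - 56 = -218*(-⅗ - 2) - 56 = -218*(-13/5) - 56 = 2834/5 - 56 = 2554/5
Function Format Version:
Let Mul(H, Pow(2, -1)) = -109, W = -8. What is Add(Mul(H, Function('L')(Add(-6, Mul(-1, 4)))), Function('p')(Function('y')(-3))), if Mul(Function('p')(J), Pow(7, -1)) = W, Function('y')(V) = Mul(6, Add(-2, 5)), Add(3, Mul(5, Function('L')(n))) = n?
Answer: Rational(2554, 5) ≈ 510.80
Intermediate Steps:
Function('L')(n) = Add(Rational(-3, 5), Mul(Rational(1, 5), n))
H = -218 (H = Mul(2, -109) = -218)
Function('y')(V) = 18 (Function('y')(V) = Mul(6, 3) = 18)
Function('p')(J) = -56 (Function('p')(J) = Mul(7, -8) = -56)
Add(Mul(H, Function('L')(Add(-6, Mul(-1, 4)))), Function('p')(Function('y')(-3))) = Add(Mul(-218, Add(Rational(-3, 5), Mul(Rational(1, 5), Add(-6, Mul(-1, 4))))), -56) = Add(Mul(-218, Add(Rational(-3, 5), Mul(Rational(1, 5), Add(-6, -4)))), -56) = Add(Mul(-218, Add(Rational(-3, 5), Mul(Rational(1, 5), -10))), -56) = Add(Mul(-218, Add(Rational(-3, 5), -2)), -56) = Add(Mul(-218, Rational(-13, 5)), -56) = Add(Rational(2834, 5), -56) = Rational(2554, 5)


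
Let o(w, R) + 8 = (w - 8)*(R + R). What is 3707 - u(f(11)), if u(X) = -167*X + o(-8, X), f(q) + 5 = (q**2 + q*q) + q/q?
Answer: 51077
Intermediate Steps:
f(q) = -4 + 2*q**2 (f(q) = -5 + ((q**2 + q*q) + q/q) = -5 + ((q**2 + q**2) + 1) = -5 + (2*q**2 + 1) = -5 + (1 + 2*q**2) = -4 + 2*q**2)
o(w, R) = -8 + 2*R*(-8 + w) (o(w, R) = -8 + (w - 8)*(R + R) = -8 + (-8 + w)*(2*R) = -8 + 2*R*(-8 + w))
u(X) = -8 - 199*X (u(X) = -167*X + (-8 - 16*X + 2*X*(-8)) = -167*X + (-8 - 16*X - 16*X) = -167*X + (-8 - 32*X) = -8 - 199*X)
3707 - u(f(11)) = 3707 - (-8 - 199*(-4 + 2*11**2)) = 3707 - (-8 - 199*(-4 + 2*121)) = 3707 - (-8 - 199*(-4 + 242)) = 3707 - (-8 - 199*238) = 3707 - (-8 - 47362) = 3707 - 1*(-47370) = 3707 + 47370 = 51077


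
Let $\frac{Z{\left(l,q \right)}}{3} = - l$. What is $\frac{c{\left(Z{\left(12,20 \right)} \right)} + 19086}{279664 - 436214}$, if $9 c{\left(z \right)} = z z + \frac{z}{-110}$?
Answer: $- \frac{528826}{4305125} \approx -0.12284$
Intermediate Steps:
$Z{\left(l,q \right)} = - 3 l$ ($Z{\left(l,q \right)} = 3 \left(- l\right) = - 3 l$)
$c{\left(z \right)} = - \frac{z}{990} + \frac{z^{2}}{9}$ ($c{\left(z \right)} = \frac{z z + \frac{z}{-110}}{9} = \frac{z^{2} + z \left(- \frac{1}{110}\right)}{9} = \frac{z^{2} - \frac{z}{110}}{9} = - \frac{z}{990} + \frac{z^{2}}{9}$)
$\frac{c{\left(Z{\left(12,20 \right)} \right)} + 19086}{279664 - 436214} = \frac{\frac{\left(-3\right) 12 \left(-1 + 110 \left(\left(-3\right) 12\right)\right)}{990} + 19086}{279664 - 436214} = \frac{\frac{1}{990} \left(-36\right) \left(-1 + 110 \left(-36\right)\right) + 19086}{-156550} = \left(\frac{1}{990} \left(-36\right) \left(-1 - 3960\right) + 19086\right) \left(- \frac{1}{156550}\right) = \left(\frac{1}{990} \left(-36\right) \left(-3961\right) + 19086\right) \left(- \frac{1}{156550}\right) = \left(\frac{7922}{55} + 19086\right) \left(- \frac{1}{156550}\right) = \frac{1057652}{55} \left(- \frac{1}{156550}\right) = - \frac{528826}{4305125}$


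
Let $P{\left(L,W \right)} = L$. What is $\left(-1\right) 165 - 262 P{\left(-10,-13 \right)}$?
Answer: $2455$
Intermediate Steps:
$\left(-1\right) 165 - 262 P{\left(-10,-13 \right)} = \left(-1\right) 165 - -2620 = -165 + 2620 = 2455$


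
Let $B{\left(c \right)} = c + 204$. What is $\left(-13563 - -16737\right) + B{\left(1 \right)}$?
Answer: $3379$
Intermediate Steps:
$B{\left(c \right)} = 204 + c$
$\left(-13563 - -16737\right) + B{\left(1 \right)} = \left(-13563 - -16737\right) + \left(204 + 1\right) = \left(-13563 + 16737\right) + 205 = 3174 + 205 = 3379$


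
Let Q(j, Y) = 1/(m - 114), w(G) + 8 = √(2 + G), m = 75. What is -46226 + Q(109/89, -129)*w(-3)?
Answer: -1802806/39 - I/39 ≈ -46226.0 - 0.025641*I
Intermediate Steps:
w(G) = -8 + √(2 + G)
Q(j, Y) = -1/39 (Q(j, Y) = 1/(75 - 114) = 1/(-39) = -1/39)
-46226 + Q(109/89, -129)*w(-3) = -46226 - (-8 + √(2 - 3))/39 = -46226 - (-8 + √(-1))/39 = -46226 - (-8 + I)/39 = -46226 + (8/39 - I/39) = -1802806/39 - I/39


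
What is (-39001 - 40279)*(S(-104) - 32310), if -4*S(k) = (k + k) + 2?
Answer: 2557453880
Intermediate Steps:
S(k) = -1/2 - k/2 (S(k) = -((k + k) + 2)/4 = -(2*k + 2)/4 = -(2 + 2*k)/4 = -1/2 - k/2)
(-39001 - 40279)*(S(-104) - 32310) = (-39001 - 40279)*((-1/2 - 1/2*(-104)) - 32310) = -79280*((-1/2 + 52) - 32310) = -79280*(103/2 - 32310) = -79280*(-64517/2) = 2557453880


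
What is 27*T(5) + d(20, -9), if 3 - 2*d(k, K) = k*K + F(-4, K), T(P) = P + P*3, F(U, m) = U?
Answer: 1267/2 ≈ 633.50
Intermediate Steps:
T(P) = 4*P (T(P) = P + 3*P = 4*P)
d(k, K) = 7/2 - K*k/2 (d(k, K) = 3/2 - (k*K - 4)/2 = 3/2 - (K*k - 4)/2 = 3/2 - (-4 + K*k)/2 = 3/2 + (2 - K*k/2) = 7/2 - K*k/2)
27*T(5) + d(20, -9) = 27*(4*5) + (7/2 - ½*(-9)*20) = 27*20 + (7/2 + 90) = 540 + 187/2 = 1267/2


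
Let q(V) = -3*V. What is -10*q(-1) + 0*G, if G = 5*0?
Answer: -30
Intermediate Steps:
G = 0
-10*q(-1) + 0*G = -(-30)*(-1) + 0*0 = -10*3 + 0 = -30 + 0 = -30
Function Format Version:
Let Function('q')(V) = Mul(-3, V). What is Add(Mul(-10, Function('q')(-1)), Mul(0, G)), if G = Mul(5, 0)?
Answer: -30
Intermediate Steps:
G = 0
Add(Mul(-10, Function('q')(-1)), Mul(0, G)) = Add(Mul(-10, Mul(-3, -1)), Mul(0, 0)) = Add(Mul(-10, 3), 0) = Add(-30, 0) = -30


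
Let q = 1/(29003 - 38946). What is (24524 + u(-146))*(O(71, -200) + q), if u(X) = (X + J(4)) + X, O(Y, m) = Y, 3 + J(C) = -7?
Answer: 17099569344/9943 ≈ 1.7198e+6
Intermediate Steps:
J(C) = -10 (J(C) = -3 - 7 = -10)
q = -1/9943 (q = 1/(-9943) = -1/9943 ≈ -0.00010057)
u(X) = -10 + 2*X (u(X) = (X - 10) + X = (-10 + X) + X = -10 + 2*X)
(24524 + u(-146))*(O(71, -200) + q) = (24524 + (-10 + 2*(-146)))*(71 - 1/9943) = (24524 + (-10 - 292))*(705952/9943) = (24524 - 302)*(705952/9943) = 24222*(705952/9943) = 17099569344/9943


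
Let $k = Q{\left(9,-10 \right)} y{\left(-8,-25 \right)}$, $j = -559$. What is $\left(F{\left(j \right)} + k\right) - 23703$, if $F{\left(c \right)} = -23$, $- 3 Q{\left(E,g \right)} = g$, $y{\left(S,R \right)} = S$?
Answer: $- \frac{71258}{3} \approx -23753.0$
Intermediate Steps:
$Q{\left(E,g \right)} = - \frac{g}{3}$
$k = - \frac{80}{3}$ ($k = \left(- \frac{1}{3}\right) \left(-10\right) \left(-8\right) = \frac{10}{3} \left(-8\right) = - \frac{80}{3} \approx -26.667$)
$\left(F{\left(j \right)} + k\right) - 23703 = \left(-23 - \frac{80}{3}\right) - 23703 = - \frac{149}{3} - 23703 = - \frac{71258}{3}$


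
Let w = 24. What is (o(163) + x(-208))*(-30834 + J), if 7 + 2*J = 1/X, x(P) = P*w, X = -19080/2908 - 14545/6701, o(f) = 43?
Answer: 927419656613457/6076855 ≈ 1.5262e+8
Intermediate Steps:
X = -42537985/4871627 (X = -19080*1/2908 - 14545*1/6701 = -4770/727 - 14545/6701 = -42537985/4871627 ≈ -8.7318)
x(P) = 24*P (x(P) = P*24 = 24*P)
J = -151318761/42537985 (J = -7/2 + 1/(2*(-42537985/4871627)) = -7/2 + (½)*(-4871627/42537985) = -7/2 - 4871627/85075970 = -151318761/42537985 ≈ -3.5573)
(o(163) + x(-208))*(-30834 + J) = (43 + 24*(-208))*(-30834 - 151318761/42537985) = (43 - 4992)*(-1311767548251/42537985) = -4949*(-1311767548251/42537985) = 927419656613457/6076855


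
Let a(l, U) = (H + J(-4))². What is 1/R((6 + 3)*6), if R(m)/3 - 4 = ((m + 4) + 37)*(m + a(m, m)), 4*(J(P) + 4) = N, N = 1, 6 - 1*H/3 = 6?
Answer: 16/310557 ≈ 5.1520e-5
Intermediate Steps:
H = 0 (H = 18 - 3*6 = 18 - 18 = 0)
J(P) = -15/4 (J(P) = -4 + (¼)*1 = -4 + ¼ = -15/4)
a(l, U) = 225/16 (a(l, U) = (0 - 15/4)² = (-15/4)² = 225/16)
R(m) = 12 + 3*(41 + m)*(225/16 + m) (R(m) = 12 + 3*(((m + 4) + 37)*(m + 225/16)) = 12 + 3*(((4 + m) + 37)*(225/16 + m)) = 12 + 3*((41 + m)*(225/16 + m)) = 12 + 3*(41 + m)*(225/16 + m))
1/R((6 + 3)*6) = 1/(27867/16 + 3*((6 + 3)*6)² + 2643*((6 + 3)*6)/16) = 1/(27867/16 + 3*(9*6)² + 2643*(9*6)/16) = 1/(27867/16 + 3*54² + (2643/16)*54) = 1/(27867/16 + 3*2916 + 71361/8) = 1/(27867/16 + 8748 + 71361/8) = 1/(310557/16) = 16/310557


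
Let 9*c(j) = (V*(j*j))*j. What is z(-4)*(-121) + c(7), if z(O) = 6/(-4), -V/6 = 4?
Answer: -4399/6 ≈ -733.17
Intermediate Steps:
V = -24 (V = -6*4 = -24)
z(O) = -3/2 (z(O) = 6*(-1/4) = -3/2)
c(j) = -8*j**3/3 (c(j) = ((-24*j*j)*j)/9 = ((-24*j**2)*j)/9 = (-24*j**3)/9 = -8*j**3/3)
z(-4)*(-121) + c(7) = -3/2*(-121) - 8/3*7**3 = 363/2 - 8/3*343 = 363/2 - 2744/3 = -4399/6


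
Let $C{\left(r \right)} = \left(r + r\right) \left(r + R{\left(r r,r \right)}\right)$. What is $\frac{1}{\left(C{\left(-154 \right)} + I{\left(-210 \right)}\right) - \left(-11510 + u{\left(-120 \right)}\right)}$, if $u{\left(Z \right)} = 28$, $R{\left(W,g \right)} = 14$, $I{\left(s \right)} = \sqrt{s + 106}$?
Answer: $\frac{27301}{1490689254} - \frac{i \sqrt{26}}{1490689254} \approx 1.8314 \cdot 10^{-5} - 3.4206 \cdot 10^{-9} i$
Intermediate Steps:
$I{\left(s \right)} = \sqrt{106 + s}$
$C{\left(r \right)} = 2 r \left(14 + r\right)$ ($C{\left(r \right)} = \left(r + r\right) \left(r + 14\right) = 2 r \left(14 + r\right)$)
$\frac{1}{\left(C{\left(-154 \right)} + I{\left(-210 \right)}\right) - \left(-11510 + u{\left(-120 \right)}\right)} = \frac{1}{\left(2 \left(-154\right) \left(14 - 154\right) + \sqrt{106 - 210}\right) + \left(11510 - 28\right)} = \frac{1}{\left(2 \left(-154\right) \left(-140\right) + \sqrt{-104}\right) + \left(11510 - 28\right)} = \frac{1}{\left(43120 + 2 i \sqrt{26}\right) + 11482} = \frac{1}{54602 + 2 i \sqrt{26}}$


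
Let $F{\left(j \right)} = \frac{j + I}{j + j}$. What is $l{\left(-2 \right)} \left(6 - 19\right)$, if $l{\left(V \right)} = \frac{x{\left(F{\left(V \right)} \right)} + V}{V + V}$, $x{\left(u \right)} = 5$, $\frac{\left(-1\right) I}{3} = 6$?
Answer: $\frac{39}{4} \approx 9.75$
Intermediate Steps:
$I = -18$ ($I = \left(-3\right) 6 = -18$)
$F{\left(j \right)} = \frac{-18 + j}{2 j}$ ($F{\left(j \right)} = \frac{j - 18}{j + j} = \frac{-18 + j}{2 j}$)
$l{\left(V \right)} = \frac{5 + V}{2 V}$ ($l{\left(V \right)} = \frac{5 + V}{V + V} = \frac{5 + V}{2 V}$)
$l{\left(-2 \right)} \left(6 - 19\right) = \frac{5 - 2}{2 \left(-2\right)} \left(6 - 19\right) = \frac{1}{2} \left(- \frac{1}{2}\right) 3 \left(-13\right) = \left(- \frac{3}{4}\right) \left(-13\right) = \frac{39}{4}$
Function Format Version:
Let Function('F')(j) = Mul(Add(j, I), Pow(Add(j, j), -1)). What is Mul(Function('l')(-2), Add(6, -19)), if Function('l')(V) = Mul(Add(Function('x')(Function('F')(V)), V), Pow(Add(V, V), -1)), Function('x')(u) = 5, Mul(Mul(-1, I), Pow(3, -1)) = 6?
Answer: Rational(39, 4) ≈ 9.7500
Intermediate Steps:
I = -18 (I = Mul(-3, 6) = -18)
Function('F')(j) = Mul(Rational(1, 2), Pow(j, -1), Add(-18, j)) (Function('F')(j) = Mul(Add(j, -18), Pow(Add(j, j), -1)) = Mul(Add(-18, j), Pow(Mul(2, j), -1)) = Mul(Add(-18, j), Mul(Rational(1, 2), Pow(j, -1))) = Mul(Rational(1, 2), Pow(j, -1), Add(-18, j)))
Function('l')(V) = Mul(Rational(1, 2), Pow(V, -1), Add(5, V)) (Function('l')(V) = Mul(Add(5, V), Pow(Add(V, V), -1)) = Mul(Add(5, V), Pow(Mul(2, V), -1)) = Mul(Add(5, V), Mul(Rational(1, 2), Pow(V, -1))) = Mul(Rational(1, 2), Pow(V, -1), Add(5, V)))
Mul(Function('l')(-2), Add(6, -19)) = Mul(Mul(Rational(1, 2), Pow(-2, -1), Add(5, -2)), Add(6, -19)) = Mul(Mul(Rational(1, 2), Rational(-1, 2), 3), -13) = Mul(Rational(-3, 4), -13) = Rational(39, 4)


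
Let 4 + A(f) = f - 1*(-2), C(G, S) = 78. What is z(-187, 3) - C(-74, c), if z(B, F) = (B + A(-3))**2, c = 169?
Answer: 36786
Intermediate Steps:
A(f) = -2 + f (A(f) = -4 + (f - 1*(-2)) = -4 + (f + 2) = -4 + (2 + f) = -2 + f)
z(B, F) = (-5 + B)**2 (z(B, F) = (B + (-2 - 3))**2 = (B - 5)**2 = (-5 + B)**2)
z(-187, 3) - C(-74, c) = (-5 - 187)**2 - 1*78 = (-192)**2 - 78 = 36864 - 78 = 36786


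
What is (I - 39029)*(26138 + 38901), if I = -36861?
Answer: -4935809710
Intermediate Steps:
(I - 39029)*(26138 + 38901) = (-36861 - 39029)*(26138 + 38901) = -75890*65039 = -4935809710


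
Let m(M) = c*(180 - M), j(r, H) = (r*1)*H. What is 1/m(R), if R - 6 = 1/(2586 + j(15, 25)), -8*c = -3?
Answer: 7896/515213 ≈ 0.015326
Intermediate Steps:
c = 3/8 (c = -1/8*(-3) = 3/8 ≈ 0.37500)
j(r, H) = H*r (j(r, H) = r*H = H*r)
R = 17767/2961 (R = 6 + 1/(2586 + 25*15) = 6 + 1/(2586 + 375) = 6 + 1/2961 = 17767/2961 ≈ 6.0003)
m(M) = 135/2 - 3*M/8 (m(M) = 3*(180 - M)/8 = 135/2 - 3*M/8)
1/m(R) = 1/(135/2 - 3/8*17767/2961) = 1/(135/2 - 17767/7896) = 1/(515213/7896) = 7896/515213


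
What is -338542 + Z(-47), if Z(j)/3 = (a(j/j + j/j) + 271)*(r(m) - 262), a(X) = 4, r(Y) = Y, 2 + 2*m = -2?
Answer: -556342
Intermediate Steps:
m = -2 (m = -1 + (½)*(-2) = -1 - 1 = -2)
Z(j) = -217800 (Z(j) = 3*((4 + 271)*(-2 - 262)) = 3*(275*(-264)) = 3*(-72600) = -217800)
-338542 + Z(-47) = -338542 - 217800 = -556342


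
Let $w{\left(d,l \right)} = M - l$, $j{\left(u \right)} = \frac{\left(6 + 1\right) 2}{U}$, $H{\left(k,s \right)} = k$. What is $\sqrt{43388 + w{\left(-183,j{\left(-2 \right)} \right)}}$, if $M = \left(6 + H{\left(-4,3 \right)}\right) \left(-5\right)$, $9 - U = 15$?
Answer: $\frac{\sqrt{390423}}{3} \approx 208.28$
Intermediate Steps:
$U = -6$ ($U = 9 - 15 = -6$)
$j{\left(u \right)} = - \frac{7}{3}$ ($j{\left(u \right)} = \frac{\left(6 + 1\right) 2}{-6} = 7 \cdot 2 \left(- \frac{1}{6}\right) = 14 \left(- \frac{1}{6}\right) = - \frac{7}{3}$)
$M = -10$ ($M = \left(6 - 4\right) \left(-5\right) = 2 \left(-5\right) = -10$)
$w{\left(d,l \right)} = -10 - l$
$\sqrt{43388 + w{\left(-183,j{\left(-2 \right)} \right)}} = \sqrt{43388 - \frac{23}{3}} = \sqrt{\frac{130141}{3}} = \frac{\sqrt{390423}}{3}$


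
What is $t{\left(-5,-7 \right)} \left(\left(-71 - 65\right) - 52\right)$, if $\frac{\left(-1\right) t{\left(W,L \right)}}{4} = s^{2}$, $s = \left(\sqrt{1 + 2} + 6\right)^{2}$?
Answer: $1468656 + 703872 \sqrt{3} \approx 2.6878 \cdot 10^{6}$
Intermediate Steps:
$s = \left(6 + \sqrt{3}\right)^{2}$ ($s = \left(\sqrt{3} + 6\right)^{2} = \left(6 + \sqrt{3}\right)^{2} \approx 59.785$)
$t{\left(W,L \right)} = - 4 \left(6 + \sqrt{3}\right)^{4}$ ($t{\left(W,L \right)} = - 4 \left(\left(6 + \sqrt{3}\right)^{2}\right)^{2} = - 4 \left(6 + \sqrt{3}\right)^{4}$)
$t{\left(-5,-7 \right)} \left(\left(-71 - 65\right) - 52\right) = \left(-7812 - 3744 \sqrt{3}\right) \left(\left(-71 - 65\right) - 52\right) = \left(-7812 - 3744 \sqrt{3}\right) \left(-136 - 52\right) = \left(-7812 - 3744 \sqrt{3}\right) \left(-188\right) = 1468656 + 703872 \sqrt{3}$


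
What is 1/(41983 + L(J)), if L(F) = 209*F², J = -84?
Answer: 1/1516687 ≈ 6.5933e-7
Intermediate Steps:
1/(41983 + L(J)) = 1/(41983 + 209*(-84)²) = 1/(41983 + 209*7056) = 1/(41983 + 1474704) = 1/1516687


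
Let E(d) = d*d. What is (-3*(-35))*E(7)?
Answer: 5145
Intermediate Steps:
E(d) = d²
(-3*(-35))*E(7) = -3*(-35)*7² = 105*49 = 5145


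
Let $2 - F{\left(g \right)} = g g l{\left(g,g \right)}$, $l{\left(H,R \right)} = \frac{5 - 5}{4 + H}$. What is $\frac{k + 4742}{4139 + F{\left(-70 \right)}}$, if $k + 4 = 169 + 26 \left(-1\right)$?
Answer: $\frac{4881}{4141} \approx 1.1787$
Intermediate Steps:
$l{\left(H,R \right)} = 0$ ($l{\left(H,R \right)} = \frac{0}{4 + H} = 0$)
$k = 139$ ($k = -4 + \left(169 + 26 \left(-1\right)\right) = -4 + \left(169 - 26\right) = -4 + 143 = 139$)
$F{\left(g \right)} = 2$ ($F{\left(g \right)} = 2 - g g 0 = 2 - g^{2} \cdot 0 = 2 - 0 = 2 + 0 = 2$)
$\frac{k + 4742}{4139 + F{\left(-70 \right)}} = \frac{139 + 4742}{4139 + 2} = \frac{4881}{4141}$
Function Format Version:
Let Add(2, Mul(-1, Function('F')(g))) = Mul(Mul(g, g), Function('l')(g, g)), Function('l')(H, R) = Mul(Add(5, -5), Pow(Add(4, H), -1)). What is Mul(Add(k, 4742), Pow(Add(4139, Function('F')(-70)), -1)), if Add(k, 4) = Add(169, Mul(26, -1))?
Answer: Rational(4881, 4141) ≈ 1.1787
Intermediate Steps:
Function('l')(H, R) = 0 (Function('l')(H, R) = Mul(0, Pow(Add(4, H), -1)) = 0)
k = 139 (k = Add(-4, Add(169, Mul(26, -1))) = Add(-4, Add(169, -26)) = Add(-4, 143) = 139)
Function('F')(g) = 2 (Function('F')(g) = Add(2, Mul(-1, Mul(Mul(g, g), 0))) = Add(2, Mul(-1, Mul(Pow(g, 2), 0))) = Add(2, Mul(-1, 0)) = Add(2, 0) = 2)
Mul(Add(k, 4742), Pow(Add(4139, Function('F')(-70)), -1)) = Mul(Add(139, 4742), Pow(Add(4139, 2), -1)) = Mul(4881, Pow(4141, -1)) = Mul(4881, Rational(1, 4141)) = Rational(4881, 4141)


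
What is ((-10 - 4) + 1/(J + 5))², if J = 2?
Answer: 9409/49 ≈ 192.02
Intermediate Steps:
((-10 - 4) + 1/(J + 5))² = ((-10 - 4) + 1/(2 + 5))² = (-14 + 1/7)² = (-14 + ⅐)² = (-97/7)² = 9409/49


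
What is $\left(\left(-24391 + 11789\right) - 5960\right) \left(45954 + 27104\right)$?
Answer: $-1356102596$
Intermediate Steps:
$\left(\left(-24391 + 11789\right) - 5960\right) \left(45954 + 27104\right) = \left(-12602 - 5960\right) 73058 = \left(-18562\right) 73058 = -1356102596$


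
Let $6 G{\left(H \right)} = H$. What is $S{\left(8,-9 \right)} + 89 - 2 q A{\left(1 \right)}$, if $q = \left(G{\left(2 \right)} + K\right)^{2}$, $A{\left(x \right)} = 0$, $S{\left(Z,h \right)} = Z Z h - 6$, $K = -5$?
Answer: $-582$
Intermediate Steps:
$G{\left(H \right)} = \frac{H}{6}$
$S{\left(Z,h \right)} = -6 + h Z^{2}$ ($S{\left(Z,h \right)} = Z^{2} h - 6 = h Z^{2} - 6 = -6 + h Z^{2}$)
$q = \frac{196}{9}$ ($q = \left(\frac{1}{6} \cdot 2 - 5\right)^{2} = \left(\frac{1}{3} - 5\right)^{2} = \left(- \frac{14}{3}\right)^{2} = \frac{196}{9} \approx 21.778$)
$S{\left(8,-9 \right)} + 89 - 2 q A{\left(1 \right)} = \left(-6 - 9 \cdot 8^{2}\right) + 89 \left(-2\right) \frac{196}{9} \cdot 0 = \left(-6 - 576\right) + 89 \left(\left(- \frac{392}{9}\right) 0\right) = \left(-6 - 576\right) + 89 \cdot 0 = -582 + 0 = -582$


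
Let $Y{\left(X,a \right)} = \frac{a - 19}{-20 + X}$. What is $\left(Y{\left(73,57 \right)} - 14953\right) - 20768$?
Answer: $- \frac{1893175}{53} \approx -35720.0$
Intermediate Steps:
$Y{\left(X,a \right)} = \frac{-19 + a}{-20 + X}$
$\left(Y{\left(73,57 \right)} - 14953\right) - 20768 = \left(\frac{-19 + 57}{-20 + 73} - 14953\right) - 20768 = \left(\frac{1}{53} \cdot 38 - 14953\right) - 20768 = \left(\frac{38}{53} - 14953\right) - 20768 = - \frac{792471}{53} - 20768 = - \frac{1893175}{53}$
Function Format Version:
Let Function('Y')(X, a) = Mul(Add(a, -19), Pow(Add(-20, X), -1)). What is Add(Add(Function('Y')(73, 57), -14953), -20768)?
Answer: Rational(-1893175, 53) ≈ -35720.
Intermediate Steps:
Function('Y')(X, a) = Mul(Pow(Add(-20, X), -1), Add(-19, a)) (Function('Y')(X, a) = Mul(Add(-19, a), Pow(Add(-20, X), -1)) = Mul(Pow(Add(-20, X), -1), Add(-19, a)))
Add(Add(Function('Y')(73, 57), -14953), -20768) = Add(Add(Mul(Pow(Add(-20, 73), -1), Add(-19, 57)), -14953), -20768) = Add(Add(Mul(Pow(53, -1), 38), -14953), -20768) = Add(Add(Mul(Rational(1, 53), 38), -14953), -20768) = Add(Add(Rational(38, 53), -14953), -20768) = Add(Rational(-792471, 53), -20768) = Rational(-1893175, 53)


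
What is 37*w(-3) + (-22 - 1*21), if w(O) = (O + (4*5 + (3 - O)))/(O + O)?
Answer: -1109/6 ≈ -184.83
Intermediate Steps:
w(O) = 23/(2*O) (w(O) = (O + (20 + (3 - O)))/((2*O)) = (O + (23 - O))*(1/(2*O)) = 23*(1/(2*O)) = 23/(2*O))
37*w(-3) + (-22 - 1*21) = 37*((23/2)/(-3)) + (-22 - 1*21) = 37*((23/2)*(-⅓)) + (-22 - 21) = 37*(-23/6) - 43 = -851/6 - 43 = -1109/6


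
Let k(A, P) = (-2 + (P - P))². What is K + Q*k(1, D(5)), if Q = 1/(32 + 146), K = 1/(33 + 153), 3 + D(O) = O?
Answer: 461/16554 ≈ 0.027848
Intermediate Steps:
D(O) = -3 + O
k(A, P) = 4 (k(A, P) = (-2 + 0)² = (-2)² = 4)
K = 1/186 ≈ 0.0053763
Q = 1/178 ≈ 0.0056180
K + Q*k(1, D(5)) = 1/186 + (1/178)*4 = 1/186 + 2/89 = 461/16554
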